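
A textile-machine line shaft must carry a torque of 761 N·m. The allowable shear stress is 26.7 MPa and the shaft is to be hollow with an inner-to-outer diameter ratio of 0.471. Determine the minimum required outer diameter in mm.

For a hollow shaft with d_i/d_o = 0.471: τ_max = 16T/(π d_o³ (1−k⁴)), so d_o = [16T/(π τ_allow (1−k⁴))]^(1/3) = [16·761.0/(π·2.67×10^7·0.9508)]^(1/3) = 0.05345 m.

53.4 mm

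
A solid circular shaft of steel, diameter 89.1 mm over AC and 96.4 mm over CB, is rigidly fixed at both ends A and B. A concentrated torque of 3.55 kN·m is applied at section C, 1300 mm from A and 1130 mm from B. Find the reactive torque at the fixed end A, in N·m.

Compatibility: T_A·a/J_AC = T_B·b/J_CB with T_A + T_B = T₀.
J_AC = 6.19×10^-6 m⁴, J_CB = 8.48×10^-6 m⁴, so T_A = T₀·(J_AC/a)/((J_AC/a)+(J_CB/b)) = 1378 N·m, T_B = 2172 N·m.

1380 N·m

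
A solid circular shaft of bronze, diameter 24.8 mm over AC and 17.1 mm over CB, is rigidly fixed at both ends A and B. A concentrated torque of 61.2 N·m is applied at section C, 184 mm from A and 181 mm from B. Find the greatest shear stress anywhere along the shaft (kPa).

16600 kPa

Compatibility: T_A·a/J_AC = T_B·b/J_CB with T_A + T_B = T₀.
J_AC = 3.71×10^-8 m⁴, J_CB = 8.39×10^-9 m⁴, so T_A = T₀·(J_AC/a)/((J_AC/a)+(J_CB/b)) = 49.76 N·m, T_B = 11.44 N·m.
τ in each portion: τ_AC = 1.66×10^7 Pa, τ_CB = 1.16×10^7 Pa; maximum is in AC.
τ_max = T_AC·r/J = 49.76·0.0124/3.71×10^-8 = 1.662×10^7 Pa.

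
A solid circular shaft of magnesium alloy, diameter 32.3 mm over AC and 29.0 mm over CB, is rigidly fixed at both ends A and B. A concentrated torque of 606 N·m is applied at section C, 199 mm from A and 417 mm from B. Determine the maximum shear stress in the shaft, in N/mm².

Compatibility: T_A·a/J_AC = T_B·b/J_CB with T_A + T_B = T₀.
J_AC = 1.07×10^-7 m⁴, J_CB = 6.94×10^-8 m⁴, so T_A = T₀·(J_AC/a)/((J_AC/a)+(J_CB/b)) = 462.6 N·m, T_B = 143.4 N·m.
τ in each portion: τ_AC = 6.99×10^7 Pa, τ_CB = 3.00×10^7 Pa; maximum is in AC.
τ_max = T_AC·r/J = 462.6·0.0161/1.07×10^-7 = 6.991×10^7 Pa.

69.9 N/mm²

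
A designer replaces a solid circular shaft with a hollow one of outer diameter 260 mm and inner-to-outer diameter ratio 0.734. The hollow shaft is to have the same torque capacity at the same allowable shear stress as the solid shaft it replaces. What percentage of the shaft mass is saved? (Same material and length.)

42.0 %

Equal τ_max and T ⇒ the solid shaft needs d_s³ = d_o³(1−k⁴), so d_s = 260·(1−0.734⁴)^(1/3) = 231.9 mm.
Area ratio A_h/A_s = d_o²(1−k²)/d_s² = (1−k²)/(1−k⁴)^(2/3) = 0.5797.
Mass saving = 1 − 0.5797 = 42.0 %.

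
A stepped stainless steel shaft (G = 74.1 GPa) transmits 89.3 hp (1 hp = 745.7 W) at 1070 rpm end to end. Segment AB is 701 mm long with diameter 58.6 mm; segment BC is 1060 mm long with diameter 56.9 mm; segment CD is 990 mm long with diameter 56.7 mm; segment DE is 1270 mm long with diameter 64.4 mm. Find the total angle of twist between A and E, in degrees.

ω = 2π·1070/60 = 112.1 rad/s, so T = P/ω = 89.3×745.7 / 112.1 = 594.3 N·m.
J_AB = π(0.0586)⁴/32 = 1.16×10^-6 m⁴; J_BC = π(0.0569)⁴/32 = 1.03×10^-6 m⁴; J_CD = π(0.0567)⁴/32 = 1.01×10^-6 m⁴; J_DE = π(0.0644)⁴/32 = 1.69×10^-6 m⁴.
θ = (T/G)·Σ L_i/J_i = (594.3/74.1×10⁹)·(0.701/1.16×10^-6 + 1.06/1.03×10^-6 + 0.990/1.01×10^-6 + 1.27/1.69×10^-6) = 0.02697 rad.

1.55°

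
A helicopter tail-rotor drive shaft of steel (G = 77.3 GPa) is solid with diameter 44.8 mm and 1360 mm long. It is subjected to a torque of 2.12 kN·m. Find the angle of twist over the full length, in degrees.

5.40°

J = πd⁴/32 = π(0.0448)⁴/32 = 3.955×10^-7 m⁴.
θ = T·L/(G·J) = 2120 × 1.36 / (77.3×10⁹ × 3.955×10^-7) = 0.09432 rad.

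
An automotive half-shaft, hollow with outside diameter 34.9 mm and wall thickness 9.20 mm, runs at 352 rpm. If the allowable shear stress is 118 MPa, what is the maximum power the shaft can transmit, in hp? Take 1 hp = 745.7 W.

J = π(d_o⁴ − d_i⁴)/32 = π(0.0349⁴ − 0.0165⁴)/32 = 1.384×10^-7 m⁴.
T_max = τ_allow·J/r = 1.18×10^8 × 1.384×10^-7 / 0.0175 = 935.7 N·m.
ω = 2π·352/60 = 36.86 rad/s, so P_max = T_max·ω = 3.449×10^4 W.

46.3 hp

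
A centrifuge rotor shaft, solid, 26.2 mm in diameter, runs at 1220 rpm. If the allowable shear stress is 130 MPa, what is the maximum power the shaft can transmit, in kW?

J = πd⁴/32 = π(0.0262)⁴/32 = 4.626×10^-8 m⁴.
T_max = τ_allow·J/r = 1.30×10^8 × 4.626×10^-8 / 0.0131 = 459.1 N·m.
ω = 2π·1220/60 = 127.8 rad/s, so P_max = T_max·ω = 5.865×10^4 W.

58.6 kW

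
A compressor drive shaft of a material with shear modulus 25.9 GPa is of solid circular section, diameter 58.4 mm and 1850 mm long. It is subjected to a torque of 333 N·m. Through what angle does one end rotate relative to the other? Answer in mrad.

J = πd⁴/32 = π(0.0584)⁴/32 = 1.142×10^-6 m⁴.
θ = T·L/(G·J) = 333.0 × 1.85 / (25.9×10⁹ × 1.142×10^-6) = 0.02083 rad.

20.8 mrad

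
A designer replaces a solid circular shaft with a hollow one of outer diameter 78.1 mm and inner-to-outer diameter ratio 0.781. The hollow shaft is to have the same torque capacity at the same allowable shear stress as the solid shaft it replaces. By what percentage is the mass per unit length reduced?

Equal τ_max and T ⇒ the solid shaft needs d_s³ = d_o³(1−k⁴), so d_s = 78.1·(1−0.781⁴)^(1/3) = 66.88 mm.
Area ratio A_h/A_s = d_o²(1−k²)/d_s² = (1−k²)/(1−k⁴)^(2/3) = 0.5319.
Mass saving = 1 − 0.5319 = 46.8 %.

46.8 %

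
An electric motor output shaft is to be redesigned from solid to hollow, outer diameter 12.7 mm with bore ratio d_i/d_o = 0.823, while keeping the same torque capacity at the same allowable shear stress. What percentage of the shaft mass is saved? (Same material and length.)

51.4 %

Equal τ_max and T ⇒ the solid shaft needs d_s³ = d_o³(1−k⁴), so d_s = 12.7·(1−0.823⁴)^(1/3) = 10.35 mm.
Area ratio A_h/A_s = d_o²(1−k²)/d_s² = (1−k²)/(1−k⁴)^(2/3) = 0.4859.
Mass saving = 1 − 0.4859 = 51.4 %.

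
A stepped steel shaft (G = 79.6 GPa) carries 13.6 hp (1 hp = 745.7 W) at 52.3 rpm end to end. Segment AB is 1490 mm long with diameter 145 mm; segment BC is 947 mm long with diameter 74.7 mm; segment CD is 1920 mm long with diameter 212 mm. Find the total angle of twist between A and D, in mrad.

ω = 2π·52.3/60 = 5.477 rad/s, so T = P/ω = 13.6×745.7 / 5.477 = 1852 N·m.
J_AB = π(0.145)⁴/32 = 4.34×10^-5 m⁴; J_BC = π(0.0747)⁴/32 = 3.06×10^-6 m⁴; J_CD = π(0.212)⁴/32 = 1.98×10^-4 m⁴.
θ = (T/G)·Σ L_i/J_i = (1852/79.6×10⁹)·(1.49/4.34×10^-5 + 0.947/3.06×10^-6 + 1.92/1.98×10^-4) = 8.230×10^-3 rad.

8.23 mrad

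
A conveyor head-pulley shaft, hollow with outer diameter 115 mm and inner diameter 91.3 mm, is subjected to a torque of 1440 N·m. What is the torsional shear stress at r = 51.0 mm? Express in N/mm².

7.10 N/mm²

J = π(d_o⁴ − d_i⁴)/32 = π(0.115⁴ − 0.0913⁴)/32 = 1.035×10^-5 m⁴.
Shear stress varies linearly with radius: τ = T·r/J = 1440 × 0.0510 / 1.035×10^-5 = 7.096×10^6 Pa.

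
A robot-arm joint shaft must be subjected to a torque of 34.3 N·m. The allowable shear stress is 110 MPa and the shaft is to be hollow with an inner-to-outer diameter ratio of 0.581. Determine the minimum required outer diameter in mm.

For a hollow shaft with d_i/d_o = 0.581: τ_max = 16T/(π d_o³ (1−k⁴)), so d_o = [16T/(π τ_allow (1−k⁴))]^(1/3) = [16·34.30/(π·1.10×10^8·0.8861)]^(1/3) = 0.01215 m.

12.1 mm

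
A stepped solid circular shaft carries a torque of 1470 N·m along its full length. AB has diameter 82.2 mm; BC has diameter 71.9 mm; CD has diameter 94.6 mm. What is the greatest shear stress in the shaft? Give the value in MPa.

20.1 MPa

Under the same torque, τ_max = 16T/(πd³) is largest where d is smallest — segment BC (d = 71.9 mm).
τ_max = 16·1470/(π·(0.0719)³) = 2.014×10^7 Pa.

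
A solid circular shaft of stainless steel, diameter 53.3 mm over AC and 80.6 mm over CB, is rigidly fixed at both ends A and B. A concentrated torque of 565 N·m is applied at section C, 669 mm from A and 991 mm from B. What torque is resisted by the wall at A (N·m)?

Compatibility: T_A·a/J_AC = T_B·b/J_CB with T_A + T_B = T₀.
J_AC = 7.92×10^-7 m⁴, J_CB = 4.14×10^-6 m⁴, so T_A = T₀·(J_AC/a)/((J_AC/a)+(J_CB/b)) = 124.7 N·m, T_B = 440.3 N·m.

125 N·m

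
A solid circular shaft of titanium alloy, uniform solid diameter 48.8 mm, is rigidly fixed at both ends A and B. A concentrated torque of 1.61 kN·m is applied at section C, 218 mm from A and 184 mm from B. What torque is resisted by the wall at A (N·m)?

737 N·m

With uniform GJ and both ends fixed, compatibility θ_AC = θ_CB gives T_A·a = T_B·b, together with T_A + T_B = T₀.
T_A = T₀·b/(a+b) = 1610·184/402.0 = 736.9 N·m; T_B = 873.1 N·m.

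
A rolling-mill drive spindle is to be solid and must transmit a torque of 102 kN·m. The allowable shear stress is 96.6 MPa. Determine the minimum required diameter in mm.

175 mm

For a solid shaft τ_max = 16T/(πd³), so d = (16T/(π τ_allow))^(1/3) = (16·102000/(π·9.66×10^7))^(1/3) = 0.1752 m.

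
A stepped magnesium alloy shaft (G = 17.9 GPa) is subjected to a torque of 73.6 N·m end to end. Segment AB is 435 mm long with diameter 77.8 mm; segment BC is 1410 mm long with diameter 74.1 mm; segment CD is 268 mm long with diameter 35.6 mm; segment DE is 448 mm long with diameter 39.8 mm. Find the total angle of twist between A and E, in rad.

J_AB = π(0.0778)⁴/32 = 3.60×10^-6 m⁴; J_BC = π(0.0741)⁴/32 = 2.96×10^-6 m⁴; J_CD = π(0.0356)⁴/32 = 1.58×10^-7 m⁴; J_DE = π(0.0398)⁴/32 = 2.46×10^-7 m⁴.
θ = (T/G)·Σ L_i/J_i = (73.60/17.9×10⁹)·(0.435/3.60×10^-6 + 1.41/2.96×10^-6 + 0.268/1.58×10^-7 + 0.448/2.46×10^-7) = 0.01692 rad.

0.0169 rad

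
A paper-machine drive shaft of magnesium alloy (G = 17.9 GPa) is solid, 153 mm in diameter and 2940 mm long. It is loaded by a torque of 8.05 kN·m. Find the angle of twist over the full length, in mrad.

24.6 mrad

J = πd⁴/32 = π(0.153)⁴/32 = 5.380×10^-5 m⁴.
θ = T·L/(G·J) = 8050 × 2.94 / (17.9×10⁹ × 5.380×10^-5) = 0.02458 rad.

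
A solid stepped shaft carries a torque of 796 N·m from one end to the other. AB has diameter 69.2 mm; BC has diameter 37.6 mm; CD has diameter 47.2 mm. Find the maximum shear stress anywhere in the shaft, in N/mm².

76.3 N/mm²

Under the same torque, τ_max = 16T/(πd³) is largest where d is smallest — segment BC (d = 37.6 mm).
τ_max = 16·796.0/(π·(0.0376)³) = 7.626×10^7 Pa.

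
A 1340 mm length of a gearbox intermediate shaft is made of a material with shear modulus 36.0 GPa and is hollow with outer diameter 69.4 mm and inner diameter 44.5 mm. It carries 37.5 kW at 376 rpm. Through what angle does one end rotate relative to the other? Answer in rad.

ω = 2π·376/60 = 39.37 rad/s, so T = P/ω = 37.5×10³ / 39.37 = 952.4 N·m.
J = π(d_o⁴ − d_i⁴)/32 = π(0.0694⁴ − 0.0445⁴)/32 = 1.892×10^-6 m⁴.
θ = T·L/(G·J) = 952.4 × 1.34 / (36.0×10⁹ × 1.892×10^-6) = 0.01873 rad.

0.0187 rad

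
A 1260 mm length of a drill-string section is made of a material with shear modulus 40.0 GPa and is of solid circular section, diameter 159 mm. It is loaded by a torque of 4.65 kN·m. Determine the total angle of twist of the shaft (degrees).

J = πd⁴/32 = π(0.159)⁴/32 = 6.275×10^-5 m⁴.
θ = T·L/(G·J) = 4650 × 1.26 / (40.0×10⁹ × 6.275×10^-5) = 2.334×10^-3 rad.

0.134°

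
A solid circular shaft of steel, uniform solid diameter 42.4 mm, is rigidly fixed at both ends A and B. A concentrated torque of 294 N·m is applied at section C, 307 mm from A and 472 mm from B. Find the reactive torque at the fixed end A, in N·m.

178 N·m

With uniform GJ and both ends fixed, compatibility θ_AC = θ_CB gives T_A·a = T_B·b, together with T_A + T_B = T₀.
T_A = T₀·b/(a+b) = 294.0·472/779.0 = 178.1 N·m; T_B = 115.9 N·m.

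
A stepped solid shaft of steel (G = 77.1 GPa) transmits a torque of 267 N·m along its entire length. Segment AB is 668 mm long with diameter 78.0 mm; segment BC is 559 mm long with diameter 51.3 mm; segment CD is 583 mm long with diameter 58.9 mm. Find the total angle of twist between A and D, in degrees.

J_AB = π(0.0780)⁴/32 = 3.63×10^-6 m⁴; J_BC = π(0.0513)⁴/32 = 6.80×10^-7 m⁴; J_CD = π(0.0589)⁴/32 = 1.18×10^-6 m⁴.
θ = (T/G)·Σ L_i/J_i = (267.0/77.1×10⁹)·(0.668/3.63×10^-6 + 0.559/6.80×10^-7 + 0.583/1.18×10^-6) = 5.192×10^-3 rad.

0.298°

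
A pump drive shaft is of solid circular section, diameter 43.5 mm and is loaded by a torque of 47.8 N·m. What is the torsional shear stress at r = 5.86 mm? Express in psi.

116 psi

J = πd⁴/32 = π(0.0435)⁴/32 = 3.515×10^-7 m⁴.
Shear stress varies linearly with radius: τ = T·r/J = 47.80 × 0.00586 / 3.515×10^-7 = 7.968×10^5 Pa.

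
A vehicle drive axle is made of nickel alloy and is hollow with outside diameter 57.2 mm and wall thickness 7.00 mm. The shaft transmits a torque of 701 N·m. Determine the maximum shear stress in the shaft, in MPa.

28.3 MPa

J = π(d_o⁴ − d_i⁴)/32 = π(0.0572⁴ − 0.0432⁴)/32 = 7.090×10^-7 m⁴.
τ_max = T·r/J = 701.0 × 0.0286 / 7.090×10^-7 = 2.828×10^7 Pa.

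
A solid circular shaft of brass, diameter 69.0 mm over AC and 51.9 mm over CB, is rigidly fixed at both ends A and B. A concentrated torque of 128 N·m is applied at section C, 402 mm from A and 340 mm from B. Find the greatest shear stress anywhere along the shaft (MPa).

1.44 MPa

Compatibility: T_A·a/J_AC = T_B·b/J_CB with T_A + T_B = T₀.
J_AC = 2.23×10^-6 m⁴, J_CB = 7.12×10^-7 m⁴, so T_A = T₀·(J_AC/a)/((J_AC/a)+(J_CB/b)) = 92.86 N·m, T_B = 35.14 N·m.
τ in each portion: τ_AC = 1.44×10^6 Pa, τ_CB = 1.28×10^6 Pa; maximum is in AC.
τ_max = T_AC·r/J = 92.86·0.0345/2.23×10^-6 = 1.440×10^6 Pa.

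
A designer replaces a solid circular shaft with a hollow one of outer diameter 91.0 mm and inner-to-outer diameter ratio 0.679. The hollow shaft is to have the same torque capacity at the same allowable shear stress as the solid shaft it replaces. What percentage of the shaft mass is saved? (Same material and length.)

36.8 %

Equal τ_max and T ⇒ the solid shaft needs d_s³ = d_o³(1−k⁴), so d_s = 91.0·(1−0.679⁴)^(1/3) = 84.03 mm.
Area ratio A_h/A_s = d_o²(1−k²)/d_s² = (1−k²)/(1−k⁴)^(2/3) = 0.6320.
Mass saving = 1 − 0.6320 = 36.8 %.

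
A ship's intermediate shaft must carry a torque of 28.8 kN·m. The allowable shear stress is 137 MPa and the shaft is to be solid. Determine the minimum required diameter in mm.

For a solid shaft τ_max = 16T/(πd³), so d = (16T/(π τ_allow))^(1/3) = (16·28800/(π·1.37×10^8))^(1/3) = 0.1023 m.

102 mm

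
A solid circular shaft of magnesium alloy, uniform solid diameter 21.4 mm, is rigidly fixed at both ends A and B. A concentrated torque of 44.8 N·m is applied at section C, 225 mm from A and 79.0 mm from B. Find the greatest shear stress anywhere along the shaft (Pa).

1.72e7 Pa

With uniform GJ and both ends fixed, compatibility θ_AC = θ_CB gives T_A·a = T_B·b, together with T_A + T_B = T₀.
T_A = T₀·b/(a+b) = 44.80·79.0/304.0 = 11.64 N·m; T_B = 33.16 N·m.
τ in each portion: τ_AC = 6.05×10^6 Pa, τ_CB = 1.72×10^7 Pa; maximum is in CB.
τ_max = T_CB·r/J = 33.16·0.0107/2.06×10^-8 = 1.723×10^7 Pa.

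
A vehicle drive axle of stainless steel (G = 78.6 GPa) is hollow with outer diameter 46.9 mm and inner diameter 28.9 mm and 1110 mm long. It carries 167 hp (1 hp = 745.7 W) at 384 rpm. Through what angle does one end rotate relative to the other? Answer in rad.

0.108 rad

ω = 2π·384/60 = 40.21 rad/s, so T = P/ω = 167×745.7 / 40.21 = 3097 N·m.
J = π(d_o⁴ − d_i⁴)/32 = π(0.0469⁴ − 0.0289⁴)/32 = 4.065×10^-7 m⁴.
θ = T·L/(G·J) = 3097 × 1.11 / (78.6×10⁹ × 4.065×10^-7) = 0.1076 rad.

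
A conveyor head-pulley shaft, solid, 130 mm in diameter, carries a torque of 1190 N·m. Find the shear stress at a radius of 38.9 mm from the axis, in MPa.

1.65 MPa

J = πd⁴/32 = π(0.130)⁴/32 = 2.804×10^-5 m⁴.
Shear stress varies linearly with radius: τ = T·r/J = 1190 × 0.0389 / 2.804×10^-5 = 1.651×10^6 Pa.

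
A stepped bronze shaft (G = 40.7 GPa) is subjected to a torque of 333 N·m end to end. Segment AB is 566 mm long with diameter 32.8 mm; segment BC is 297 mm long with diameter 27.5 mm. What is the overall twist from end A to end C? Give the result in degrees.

J_AB = π(0.0328)⁴/32 = 1.14×10^-7 m⁴; J_BC = π(0.0275)⁴/32 = 5.61×10^-8 m⁴.
θ = (T/G)·Σ L_i/J_i = (333.0/40.7×10⁹)·(0.566/1.14×10^-7 + 0.297/5.61×10^-8) = 0.08403 rad.

4.81°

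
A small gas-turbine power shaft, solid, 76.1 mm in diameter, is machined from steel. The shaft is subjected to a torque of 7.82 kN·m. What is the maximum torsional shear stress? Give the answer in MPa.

J = πd⁴/32 = π(0.0761)⁴/32 = 3.293×10^-6 m⁴.
τ_max = T·r/J = 7820 × 0.0381 / 3.293×10^-6 = 9.037×10^7 Pa.

90.4 MPa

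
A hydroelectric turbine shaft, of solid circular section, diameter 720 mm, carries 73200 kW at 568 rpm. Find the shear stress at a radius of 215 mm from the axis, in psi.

1450 psi

ω = 2π·568/60 = 59.48 rad/s, so T = P/ω = 73200×10³ / 59.48 = 1.231e6 N·m.
J = πd⁴/32 = π(0.720)⁴/32 = 0.02638 m⁴.
Shear stress varies linearly with radius: τ = T·r/J = 1.231e6 × 0.215 / 0.02638 = 1.003×10^7 Pa.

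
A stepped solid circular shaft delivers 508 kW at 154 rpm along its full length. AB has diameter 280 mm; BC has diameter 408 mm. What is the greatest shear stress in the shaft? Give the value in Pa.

ω = 2π·154/60 = 16.13 rad/s, so T = P/ω = 508×10³ / 16.13 = 31500 N·m.
Under the same torque, τ_max = 16T/(πd³) is largest where d is smallest — segment AB (d = 280 mm).
τ_max = 16·31500/(π·(0.280)³) = 7.308×10^6 Pa.

7.31e6 Pa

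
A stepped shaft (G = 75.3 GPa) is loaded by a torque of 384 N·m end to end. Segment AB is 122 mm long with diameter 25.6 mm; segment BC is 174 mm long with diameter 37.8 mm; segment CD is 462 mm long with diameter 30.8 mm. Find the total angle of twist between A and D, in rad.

0.0458 rad

J_AB = π(0.0256)⁴/32 = 4.22×10^-8 m⁴; J_BC = π(0.0378)⁴/32 = 2.00×10^-7 m⁴; J_CD = π(0.0308)⁴/32 = 8.83×10^-8 m⁴.
θ = (T/G)·Σ L_i/J_i = (384.0/75.3×10⁹)·(0.122/4.22×10^-8 + 0.174/2.00×10^-7 + 0.462/8.83×10^-8) = 0.04585 rad.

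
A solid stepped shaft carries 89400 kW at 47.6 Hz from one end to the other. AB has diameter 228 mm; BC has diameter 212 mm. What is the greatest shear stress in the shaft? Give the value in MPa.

160 MPa

ω = 2π·47.6 = 299.1 rad/s, so T = P/ω = 89400×10³ / 299.1 = 298900 N·m.
Under the same torque, τ_max = 16T/(πd³) is largest where d is smallest — segment BC (d = 212 mm).
τ_max = 16·298900/(π·(0.212)³) = 1.598×10^8 Pa.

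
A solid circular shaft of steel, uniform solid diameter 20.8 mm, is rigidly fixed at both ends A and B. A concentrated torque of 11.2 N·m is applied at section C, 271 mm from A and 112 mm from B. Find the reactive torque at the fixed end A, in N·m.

3.28 N·m

With uniform GJ and both ends fixed, compatibility θ_AC = θ_CB gives T_A·a = T_B·b, together with T_A + T_B = T₀.
T_A = T₀·b/(a+b) = 11.20·112/383.0 = 3.275 N·m; T_B = 7.925 N·m.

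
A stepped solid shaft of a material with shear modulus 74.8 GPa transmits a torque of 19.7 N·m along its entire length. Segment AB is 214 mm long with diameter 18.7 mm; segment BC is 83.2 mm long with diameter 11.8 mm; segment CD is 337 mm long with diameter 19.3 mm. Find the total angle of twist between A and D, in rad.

0.0227 rad

J_AB = π(0.0187)⁴/32 = 1.20×10^-8 m⁴; J_BC = π(0.0118)⁴/32 = 1.90×10^-9 m⁴; J_CD = π(0.0193)⁴/32 = 1.36×10^-8 m⁴.
θ = (T/G)·Σ L_i/J_i = (19.70/74.8×10⁹)·(0.214/1.20×10^-8 + 0.0832/1.90×10^-9 + 0.337/1.36×10^-8) = 0.02272 rad.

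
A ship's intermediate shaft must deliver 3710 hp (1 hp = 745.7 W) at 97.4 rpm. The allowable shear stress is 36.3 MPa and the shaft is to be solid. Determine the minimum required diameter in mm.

ω = 2π·97.4/60 = 10.20 rad/s, so T = P/ω = 3710×745.7 / 10.20 = 271200 N·m.
For a solid shaft τ_max = 16T/(πd³), so d = (16T/(π τ_allow))^(1/3) = (16·271200/(π·3.63×10^7))^(1/3) = 0.3364 m.

336 mm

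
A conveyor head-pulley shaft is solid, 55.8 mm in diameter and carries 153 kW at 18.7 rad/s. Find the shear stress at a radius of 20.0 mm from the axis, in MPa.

172 MPa

ω = 18.7 rad/s, so T = P/ω = 153×10³ / 18.70 = 8182 N·m.
J = πd⁴/32 = π(0.0558)⁴/32 = 9.518×10^-7 m⁴.
Shear stress varies linearly with radius: τ = T·r/J = 8182 × 0.0200 / 9.518×10^-7 = 1.719×10^8 Pa.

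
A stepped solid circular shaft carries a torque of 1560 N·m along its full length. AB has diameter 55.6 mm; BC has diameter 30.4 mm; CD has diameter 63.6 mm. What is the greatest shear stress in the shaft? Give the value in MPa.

Under the same torque, τ_max = 16T/(πd³) is largest where d is smallest — segment BC (d = 30.4 mm).
τ_max = 16·1560/(π·(0.0304)³) = 2.828×10^8 Pa.

283 MPa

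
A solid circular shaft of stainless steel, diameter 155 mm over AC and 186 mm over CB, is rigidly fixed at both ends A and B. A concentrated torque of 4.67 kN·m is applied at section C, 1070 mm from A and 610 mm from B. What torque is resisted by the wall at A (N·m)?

1010 N·m

Compatibility: T_A·a/J_AC = T_B·b/J_CB with T_A + T_B = T₀.
J_AC = 5.67×10^-5 m⁴, J_CB = 1.18×10^-4 m⁴, so T_A = T₀·(J_AC/a)/((J_AC/a)+(J_CB/b)) = 1007 N·m, T_B = 3663 N·m.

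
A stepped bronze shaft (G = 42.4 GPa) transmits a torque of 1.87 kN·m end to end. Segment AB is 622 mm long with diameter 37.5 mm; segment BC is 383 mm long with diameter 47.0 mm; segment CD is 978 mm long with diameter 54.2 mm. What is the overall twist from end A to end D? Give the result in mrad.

J_AB = π(0.0375)⁴/32 = 1.94×10^-7 m⁴; J_BC = π(0.0470)⁴/32 = 4.79×10^-7 m⁴; J_CD = π(0.0542)⁴/32 = 8.47×10^-7 m⁴.
θ = (T/G)·Σ L_i/J_i = (1870/42.4×10⁹)·(0.622/1.94×10^-7 + 0.383/4.79×10^-7 + 0.978/8.47×10^-7) = 0.2275 rad.

227 mrad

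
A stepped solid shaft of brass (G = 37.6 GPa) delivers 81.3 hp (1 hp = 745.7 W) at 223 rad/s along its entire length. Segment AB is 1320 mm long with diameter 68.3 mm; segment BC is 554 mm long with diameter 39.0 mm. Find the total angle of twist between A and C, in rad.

ω = 223 rad/s, so T = P/ω = 81.3×745.7 / 223.0 = 271.9 N·m.
J_AB = π(0.0683)⁴/32 = 2.14×10^-6 m⁴; J_BC = π(0.0390)⁴/32 = 2.27×10^-7 m⁴.
θ = (T/G)·Σ L_i/J_i = (271.9/37.6×10⁹)·(1.32/2.14×10^-6 + 0.554/2.27×10^-7) = 0.02210 rad.

0.0221 rad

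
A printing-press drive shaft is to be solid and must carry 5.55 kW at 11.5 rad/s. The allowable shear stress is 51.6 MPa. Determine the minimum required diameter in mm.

ω = 11.5 rad/s, so T = P/ω = 5.55×10³ / 11.50 = 482.6 N·m.
For a solid shaft τ_max = 16T/(πd³), so d = (16T/(π τ_allow))^(1/3) = (16·482.6/(π·5.16×10^7))^(1/3) = 0.03625 m.

36.2 mm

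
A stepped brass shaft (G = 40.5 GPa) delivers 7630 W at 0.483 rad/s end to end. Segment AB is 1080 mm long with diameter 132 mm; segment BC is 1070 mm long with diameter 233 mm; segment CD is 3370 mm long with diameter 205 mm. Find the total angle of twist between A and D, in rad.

0.0232 rad

ω = 0.483 rad/s, so T = P/ω = 7630 / 0.4830 = 15800 N·m.
J_AB = π(0.132)⁴/32 = 2.98×10^-5 m⁴; J_BC = π(0.233)⁴/32 = 2.89×10^-4 m⁴; J_CD = π(0.205)⁴/32 = 1.73×10^-4 m⁴.
θ = (T/G)·Σ L_i/J_i = (15800/40.5×10⁹)·(1.08/2.98×10^-5 + 1.07/2.89×10^-4 + 3.37/1.73×10^-4) = 0.02316 rad.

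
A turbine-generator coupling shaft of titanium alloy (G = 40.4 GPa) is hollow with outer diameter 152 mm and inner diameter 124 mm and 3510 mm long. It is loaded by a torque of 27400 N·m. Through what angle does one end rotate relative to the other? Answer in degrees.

4.67°

J = π(d_o⁴ − d_i⁴)/32 = π(0.152⁴ − 0.124⁴)/32 = 2.919×10^-5 m⁴.
θ = T·L/(G·J) = 27400 × 3.51 / (40.4×10⁹ × 2.919×10^-5) = 0.08154 rad.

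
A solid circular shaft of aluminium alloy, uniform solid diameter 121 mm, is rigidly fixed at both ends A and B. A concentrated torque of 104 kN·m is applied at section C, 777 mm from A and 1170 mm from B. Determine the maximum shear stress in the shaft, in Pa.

1.80e8 Pa

With uniform GJ and both ends fixed, compatibility θ_AC = θ_CB gives T_A·a = T_B·b, together with T_A + T_B = T₀.
T_A = T₀·b/(a+b) = 104000·1170/1947 = 62500 N·m; T_B = 41500 N·m.
τ in each portion: τ_AC = 1.80×10^8 Pa, τ_CB = 1.19×10^8 Pa; maximum is in AC.
τ_max = T_AC·r/J = 62500·0.0605/2.10×10^-5 = 1.797×10^8 Pa.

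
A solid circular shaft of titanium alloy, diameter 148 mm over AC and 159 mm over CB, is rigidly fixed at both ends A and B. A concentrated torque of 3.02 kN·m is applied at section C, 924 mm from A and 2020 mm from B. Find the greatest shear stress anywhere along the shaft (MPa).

Compatibility: T_A·a/J_AC = T_B·b/J_CB with T_A + T_B = T₀.
J_AC = 4.71×10^-5 m⁴, J_CB = 6.27×10^-5 m⁴, so T_A = T₀·(J_AC/a)/((J_AC/a)+(J_CB/b)) = 1877 N·m, T_B = 1143 N·m.
τ in each portion: τ_AC = 2.95×10^6 Pa, τ_CB = 1.45×10^6 Pa; maximum is in AC.
τ_max = T_AC·r/J = 1877·0.0740/4.71×10^-5 = 2.948×10^6 Pa.

2.95 MPa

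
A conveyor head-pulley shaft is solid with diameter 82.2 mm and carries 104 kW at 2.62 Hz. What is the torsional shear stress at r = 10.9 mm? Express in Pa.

1.54e7 Pa

ω = 2π·2.62 = 16.46 rad/s, so T = P/ω = 104×10³ / 16.46 = 6318 N·m.
J = πd⁴/32 = π(0.0822)⁴/32 = 4.482×10^-6 m⁴.
Shear stress varies linearly with radius: τ = T·r/J = 6318 × 0.0109 / 4.482×10^-6 = 1.536×10^7 Pa.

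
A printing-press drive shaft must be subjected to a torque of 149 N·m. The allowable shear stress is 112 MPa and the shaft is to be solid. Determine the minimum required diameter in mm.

For a solid shaft τ_max = 16T/(πd³), so d = (16T/(π τ_allow))^(1/3) = (16·149.0/(π·1.12×10^8))^(1/3) = 0.01892 m.

18.9 mm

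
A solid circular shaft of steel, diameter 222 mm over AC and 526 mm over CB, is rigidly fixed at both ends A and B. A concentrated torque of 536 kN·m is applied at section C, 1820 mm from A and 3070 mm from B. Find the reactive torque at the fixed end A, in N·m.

Compatibility: T_A·a/J_AC = T_B·b/J_CB with T_A + T_B = T₀.
J_AC = 2.38×10^-4 m⁴, J_CB = 7.52×10^-3 m⁴, so T_A = T₀·(J_AC/a)/((J_AC/a)+(J_CB/b)) = 27230 N·m, T_B = 508800 N·m.

27200 N·m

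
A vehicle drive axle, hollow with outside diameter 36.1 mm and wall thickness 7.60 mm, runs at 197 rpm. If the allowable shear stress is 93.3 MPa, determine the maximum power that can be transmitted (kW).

15.8 kW

J = π(d_o⁴ − d_i⁴)/32 = π(0.0361⁴ − 0.0209⁴)/32 = 1.480×10^-7 m⁴.
T_max = τ_allow·J/r = 9.33×10^7 × 1.480×10^-7 / 0.0181 = 765.0 N·m.
ω = 2π·197/60 = 20.63 rad/s, so P_max = T_max·ω = 1.578×10^4 W.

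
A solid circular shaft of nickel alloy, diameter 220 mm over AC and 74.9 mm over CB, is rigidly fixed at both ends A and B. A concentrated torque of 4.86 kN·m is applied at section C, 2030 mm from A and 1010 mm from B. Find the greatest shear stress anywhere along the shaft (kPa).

Compatibility: T_A·a/J_AC = T_B·b/J_CB with T_A + T_B = T₀.
J_AC = 2.30×10^-4 m⁴, J_CB = 3.09×10^-6 m⁴, so T_A = T₀·(J_AC/a)/((J_AC/a)+(J_CB/b)) = 4732 N·m, T_B = 127.8 N·m.
τ in each portion: τ_AC = 2.26×10^6 Pa, τ_CB = 1.55×10^6 Pa; maximum is in AC.
τ_max = T_AC·r/J = 4732·0.110/2.30×10^-4 = 2.263×10^6 Pa.

2260 kPa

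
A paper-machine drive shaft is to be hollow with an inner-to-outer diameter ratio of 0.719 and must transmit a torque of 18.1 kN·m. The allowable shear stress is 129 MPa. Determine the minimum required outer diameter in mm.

For a hollow shaft with d_i/d_o = 0.719: τ_max = 16T/(π d_o³ (1−k⁴)), so d_o = [16T/(π τ_allow (1−k⁴))]^(1/3) = [16·18100/(π·1.29×10^8·0.7328)]^(1/3) = 0.09917 m.

99.2 mm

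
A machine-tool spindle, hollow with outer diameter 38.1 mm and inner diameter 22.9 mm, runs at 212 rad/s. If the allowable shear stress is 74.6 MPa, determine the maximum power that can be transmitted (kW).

J = π(d_o⁴ − d_i⁴)/32 = π(0.0381⁴ − 0.0229⁴)/32 = 1.799×10^-7 m⁴.
T_max = τ_allow·J/r = 7.46×10^7 × 1.799×10^-7 / 0.0191 = 704.4 N·m.
ω = 212 rad/s, so P_max = T_max·ω = 1.493×10^5 W.

149 kW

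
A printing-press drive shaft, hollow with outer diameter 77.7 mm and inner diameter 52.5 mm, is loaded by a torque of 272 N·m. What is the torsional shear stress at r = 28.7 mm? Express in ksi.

0.400 ksi

J = π(d_o⁴ − d_i⁴)/32 = π(0.0777⁴ − 0.0525⁴)/32 = 2.833×10^-6 m⁴.
Shear stress varies linearly with radius: τ = T·r/J = 272.0 × 0.0287 / 2.833×10^-6 = 2.756×10^6 Pa.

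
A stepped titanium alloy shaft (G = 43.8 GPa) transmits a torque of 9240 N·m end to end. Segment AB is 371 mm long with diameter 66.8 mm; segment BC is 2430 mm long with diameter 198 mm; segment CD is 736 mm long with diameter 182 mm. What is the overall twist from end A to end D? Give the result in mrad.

J_AB = π(0.0668)⁴/32 = 1.95×10^-6 m⁴; J_BC = π(0.198)⁴/32 = 1.51×10^-4 m⁴; J_CD = π(0.182)⁴/32 = 1.08×10^-4 m⁴.
θ = (T/G)·Σ L_i/J_i = (9240/43.8×10⁹)·(0.371/1.95×10^-6 + 2.43/1.51×10^-4 + 0.736/1.08×10^-4) = 0.04488 rad.

44.9 mrad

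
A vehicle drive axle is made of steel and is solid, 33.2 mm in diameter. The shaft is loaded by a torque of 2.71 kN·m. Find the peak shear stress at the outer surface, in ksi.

54.7 ksi

J = πd⁴/32 = π(0.0332)⁴/32 = 1.193×10^-7 m⁴.
τ_max = T·r/J = 2710 × 0.0166 / 1.193×10^-7 = 3.772×10^8 Pa.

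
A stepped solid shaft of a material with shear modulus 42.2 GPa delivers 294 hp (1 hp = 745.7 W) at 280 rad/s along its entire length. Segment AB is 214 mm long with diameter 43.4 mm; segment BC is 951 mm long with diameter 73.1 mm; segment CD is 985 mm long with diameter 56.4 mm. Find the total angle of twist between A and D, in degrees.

2.07°

ω = 280 rad/s, so T = P/ω = 294×745.7 / 280.0 = 783.0 N·m.
J_AB = π(0.0434)⁴/32 = 3.48×10^-7 m⁴; J_BC = π(0.0731)⁴/32 = 2.80×10^-6 m⁴; J_CD = π(0.0564)⁴/32 = 9.93×10^-7 m⁴.
θ = (T/G)·Σ L_i/J_i = (783.0/42.2×10⁹)·(0.214/3.48×10^-7 + 0.951/2.80×10^-6 + 0.985/9.93×10^-7) = 0.03609 rad.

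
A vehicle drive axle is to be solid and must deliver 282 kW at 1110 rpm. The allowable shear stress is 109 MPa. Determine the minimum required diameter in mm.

48.4 mm

ω = 2π·1110/60 = 116.2 rad/s, so T = P/ω = 282×10³ / 116.2 = 2426 N·m.
For a solid shaft τ_max = 16T/(πd³), so d = (16T/(π τ_allow))^(1/3) = (16·2426/(π·1.09×10^8))^(1/3) = 0.04840 m.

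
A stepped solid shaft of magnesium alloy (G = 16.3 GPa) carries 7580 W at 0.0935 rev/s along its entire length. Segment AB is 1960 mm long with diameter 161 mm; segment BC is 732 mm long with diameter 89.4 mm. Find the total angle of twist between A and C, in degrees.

6.64°

ω = 2π·0.0935 = 0.5875 rad/s, so T = P/ω = 7580 / 0.5875 = 12900 N·m.
J_AB = π(0.161)⁴/32 = 6.60×10^-5 m⁴; J_BC = π(0.0894)⁴/32 = 6.27×10^-6 m⁴.
θ = (T/G)·Σ L_i/J_i = (12900/16.3×10⁹)·(1.96/6.60×10^-5 + 0.732/6.27×10^-6) = 0.1159 rad.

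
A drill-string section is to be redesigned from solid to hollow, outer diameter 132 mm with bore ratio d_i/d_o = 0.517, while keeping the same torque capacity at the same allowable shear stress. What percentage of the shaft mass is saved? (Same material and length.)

Equal τ_max and T ⇒ the solid shaft needs d_s³ = d_o³(1−k⁴), so d_s = 132·(1−0.517⁴)^(1/3) = 128.8 mm.
Area ratio A_h/A_s = d_o²(1−k²)/d_s² = (1−k²)/(1−k⁴)^(2/3) = 0.7698.
Mass saving = 1 − 0.7698 = 23.0 %.

23.0 %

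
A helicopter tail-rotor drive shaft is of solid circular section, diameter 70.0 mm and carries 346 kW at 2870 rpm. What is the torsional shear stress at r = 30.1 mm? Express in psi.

2130 psi

ω = 2π·2870/60 = 300.5 rad/s, so T = P/ω = 346×10³ / 300.5 = 1151 N·m.
J = πd⁴/32 = π(0.0700)⁴/32 = 2.357×10^-6 m⁴.
Shear stress varies linearly with radius: τ = T·r/J = 1151 × 0.0301 / 2.357×10^-6 = 1.470×10^7 Pa.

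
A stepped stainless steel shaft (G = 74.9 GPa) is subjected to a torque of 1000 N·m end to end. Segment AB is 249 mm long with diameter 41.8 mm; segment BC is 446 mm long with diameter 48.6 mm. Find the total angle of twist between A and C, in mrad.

22.0 mrad

J_AB = π(0.0418)⁴/32 = 3.00×10^-7 m⁴; J_BC = π(0.0486)⁴/32 = 5.48×10^-7 m⁴.
θ = (T/G)·Σ L_i/J_i = (1000/74.9×10⁹)·(0.249/3.00×10^-7 + 0.446/5.48×10^-7) = 0.02196 rad.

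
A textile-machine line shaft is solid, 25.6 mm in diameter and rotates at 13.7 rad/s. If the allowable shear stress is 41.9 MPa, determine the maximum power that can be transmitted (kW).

J = πd⁴/32 = π(0.0256)⁴/32 = 4.217×10^-8 m⁴.
T_max = τ_allow·J/r = 4.19×10^7 × 4.217×10^-8 / 0.0128 = 138.0 N·m.
ω = 13.7 rad/s, so P_max = T_max·ω = 1891 W.

1.89 kW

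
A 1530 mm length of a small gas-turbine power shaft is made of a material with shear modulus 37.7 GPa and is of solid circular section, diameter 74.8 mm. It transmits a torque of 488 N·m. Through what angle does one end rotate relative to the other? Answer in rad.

J = πd⁴/32 = π(0.0748)⁴/32 = 3.073×10^-6 m⁴.
θ = T·L/(G·J) = 488.0 × 1.53 / (37.7×10⁹ × 3.073×10^-6) = 6.444×10^-3 rad.

0.00644 rad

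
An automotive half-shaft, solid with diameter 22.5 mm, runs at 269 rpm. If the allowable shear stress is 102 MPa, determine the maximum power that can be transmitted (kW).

6.43 kW

J = πd⁴/32 = π(0.0225)⁴/32 = 2.516×10^-8 m⁴.
T_max = τ_allow·J/r = 1.02×10^8 × 2.516×10^-8 / 0.0112 = 228.1 N·m.
ω = 2π·269/60 = 28.17 rad/s, so P_max = T_max·ω = 6426 W.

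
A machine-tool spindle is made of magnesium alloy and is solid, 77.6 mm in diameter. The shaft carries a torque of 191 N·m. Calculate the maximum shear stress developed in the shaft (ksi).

J = πd⁴/32 = π(0.0776)⁴/32 = 3.560×10^-6 m⁴.
τ_max = T·r/J = 191.0 × 0.0388 / 3.560×10^-6 = 2.082×10^6 Pa.

0.302 ksi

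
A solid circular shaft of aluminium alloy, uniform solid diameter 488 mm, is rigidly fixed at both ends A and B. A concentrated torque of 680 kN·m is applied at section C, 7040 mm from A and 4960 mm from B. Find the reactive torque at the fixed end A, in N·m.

281000 N·m

With uniform GJ and both ends fixed, compatibility θ_AC = θ_CB gives T_A·a = T_B·b, together with T_A + T_B = T₀.
T_A = T₀·b/(a+b) = 680000·4960/12000 = 281100 N·m; T_B = 398900 N·m.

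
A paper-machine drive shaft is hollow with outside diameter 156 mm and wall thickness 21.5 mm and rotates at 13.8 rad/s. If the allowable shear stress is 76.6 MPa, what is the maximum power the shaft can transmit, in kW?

J = π(d_o⁴ − d_i⁴)/32 = π(0.156⁴ − 0.113⁴)/32 = 4.214×10^-5 m⁴.
T_max = τ_allow·J/r = 7.66×10^7 × 4.214×10^-5 / 0.0780 = 41380 N·m.
ω = 13.8 rad/s, so P_max = T_max·ω = 5.710×10^5 W.

571 kW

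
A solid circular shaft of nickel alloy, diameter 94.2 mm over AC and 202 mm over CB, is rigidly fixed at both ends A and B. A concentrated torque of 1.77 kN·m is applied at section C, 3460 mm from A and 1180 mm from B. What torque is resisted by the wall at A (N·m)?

28.1 N·m

Compatibility: T_A·a/J_AC = T_B·b/J_CB with T_A + T_B = T₀.
J_AC = 7.73×10^-6 m⁴, J_CB = 1.63×10^-4 m⁴, so T_A = T₀·(J_AC/a)/((J_AC/a)+(J_CB/b)) = 28.09 N·m, T_B = 1742 N·m.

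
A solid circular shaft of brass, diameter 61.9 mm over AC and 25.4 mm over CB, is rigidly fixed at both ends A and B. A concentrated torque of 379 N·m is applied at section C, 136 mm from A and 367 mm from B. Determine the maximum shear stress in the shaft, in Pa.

8.05e6 Pa

Compatibility: T_A·a/J_AC = T_B·b/J_CB with T_A + T_B = T₀.
J_AC = 1.44×10^-6 m⁴, J_CB = 4.09×10^-8 m⁴, so T_A = T₀·(J_AC/a)/((J_AC/a)+(J_CB/b)) = 375.1 N·m, T_B = 3.940 N·m.
τ in each portion: τ_AC = 8.05×10^6 Pa, τ_CB = 1.22×10^6 Pa; maximum is in AC.
τ_max = T_AC·r/J = 375.1·0.0309/1.44×10^-6 = 8.054×10^6 Pa.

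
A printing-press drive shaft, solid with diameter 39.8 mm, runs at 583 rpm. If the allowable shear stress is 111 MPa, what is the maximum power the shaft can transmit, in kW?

J = πd⁴/32 = π(0.0398)⁴/32 = 2.463×10^-7 m⁴.
T_max = τ_allow·J/r = 1.11×10^8 × 2.463×10^-7 / 0.0199 = 1374 N·m.
ω = 2π·583/60 = 61.05 rad/s, so P_max = T_max·ω = 8.389×10^4 W.

83.9 kW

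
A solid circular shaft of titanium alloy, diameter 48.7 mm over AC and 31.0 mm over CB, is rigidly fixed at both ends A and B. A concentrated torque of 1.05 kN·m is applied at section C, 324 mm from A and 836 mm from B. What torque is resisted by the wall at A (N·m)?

Compatibility: T_A·a/J_AC = T_B·b/J_CB with T_A + T_B = T₀.
J_AC = 5.52×10^-7 m⁴, J_CB = 9.07×10^-8 m⁴, so T_A = T₀·(J_AC/a)/((J_AC/a)+(J_CB/b)) = 987.2 N·m, T_B = 62.82 N·m.

987 N·m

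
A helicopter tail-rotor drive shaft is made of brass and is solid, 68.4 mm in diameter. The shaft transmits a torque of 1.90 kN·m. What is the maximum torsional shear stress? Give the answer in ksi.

4.39 ksi

J = πd⁴/32 = π(0.0684)⁴/32 = 2.149×10^-6 m⁴.
τ_max = T·r/J = 1900 × 0.0342 / 2.149×10^-6 = 3.024×10^7 Pa.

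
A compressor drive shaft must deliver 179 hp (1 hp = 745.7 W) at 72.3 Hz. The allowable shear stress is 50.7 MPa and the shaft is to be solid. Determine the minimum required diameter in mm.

30.9 mm

ω = 2π·72.3 = 454.3 rad/s, so T = P/ω = 179×745.7 / 454.3 = 293.8 N·m.
For a solid shaft τ_max = 16T/(πd³), so d = (16T/(π τ_allow))^(1/3) = (16·293.8/(π·5.07×10^7))^(1/3) = 0.03090 m.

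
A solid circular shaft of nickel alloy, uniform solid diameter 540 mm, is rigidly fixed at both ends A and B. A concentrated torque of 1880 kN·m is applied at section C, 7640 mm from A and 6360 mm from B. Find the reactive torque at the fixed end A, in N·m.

854000 N·m

With uniform GJ and both ends fixed, compatibility θ_AC = θ_CB gives T_A·a = T_B·b, together with T_A + T_B = T₀.
T_A = T₀·b/(a+b) = 1.880e6·6360/14000 = 854100 N·m; T_B = 1.026e6 N·m.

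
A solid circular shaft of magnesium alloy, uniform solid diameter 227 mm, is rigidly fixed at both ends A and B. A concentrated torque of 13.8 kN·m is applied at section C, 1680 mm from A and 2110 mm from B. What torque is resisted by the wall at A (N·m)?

With uniform GJ and both ends fixed, compatibility θ_AC = θ_CB gives T_A·a = T_B·b, together with T_A + T_B = T₀.
T_A = T₀·b/(a+b) = 13800·2110/3790 = 7683 N·m; T_B = 6117 N·m.

7680 N·m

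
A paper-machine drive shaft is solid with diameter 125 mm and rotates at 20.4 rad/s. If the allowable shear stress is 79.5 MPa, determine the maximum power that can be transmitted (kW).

622 kW

J = πd⁴/32 = π(0.125)⁴/32 = 2.397×10^-5 m⁴.
T_max = τ_allow·J/r = 7.95×10^7 × 2.397×10^-5 / 0.0625 = 30490 N·m.
ω = 20.4 rad/s, so P_max = T_max·ω = 6.220×10^5 W.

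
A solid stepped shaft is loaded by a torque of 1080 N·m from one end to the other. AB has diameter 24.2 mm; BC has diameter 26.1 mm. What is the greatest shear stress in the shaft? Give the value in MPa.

388 MPa

Under the same torque, τ_max = 16T/(πd³) is largest where d is smallest — segment AB (d = 24.2 mm).
τ_max = 16·1080/(π·(0.0242)³) = 3.881×10^8 Pa.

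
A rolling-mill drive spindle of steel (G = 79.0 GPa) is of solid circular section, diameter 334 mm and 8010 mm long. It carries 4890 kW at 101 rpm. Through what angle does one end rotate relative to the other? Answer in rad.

0.0384 rad

ω = 2π·101/60 = 10.58 rad/s, so T = P/ω = 4890×10³ / 10.58 = 462300 N·m.
J = πd⁴/32 = π(0.334)⁴/32 = 1.222×10^-3 m⁴.
θ = T·L/(G·J) = 462300 × 8.01 / (79.0×10⁹ × 1.222×10^-3) = 0.03837 rad.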